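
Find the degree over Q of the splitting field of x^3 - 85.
[K : Q] = 6

The roots of x^3 - 85 are ∛85, ω∛85, ω^2∛85 where ω = e^(2πi/3) is a primitive cube root of unity, so K = Q(∛85, ω). Now [Q(∛85):Q] = 3 (since 85 is not a perfect cube, x^3 - 85 is irreducible) and [Q(ω):Q] = 2. Both 2 and 3 divide [K:Q], and [K:Q] ≤ 3·2 = 6, so [K:Q] = 6. (Equivalently: Q(∛85) ⊂ R but ω ∉ R, so [K : Q(∛85)] = 2.)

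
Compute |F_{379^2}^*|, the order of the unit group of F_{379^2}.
|F_{379^2}^*| = 143640

F_{379^2} has 379^2 = 143641 elements; its multiplicative group consists of all nonzero elements, so |F_{379^2}^*| = 143641 - 1 = 143640. (It is cyclic since any finite subgroup of the multiplicative group of a field is cyclic.)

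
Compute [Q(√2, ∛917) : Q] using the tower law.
[Q(√2, ∛917) : Q] = 6

Let L = Q(√2, ∛917). Since Q(√2) ⊂ L and [Q(√2):Q] = 2, the tower law gives 2 | [L:Q]. Likewise Q(∛917) ⊂ L with [Q(∛917):Q] = 3 (because 917 is not a perfect cube), so 3 | [L:Q]. As gcd(2,3) = 1, [L:Q] is divisible by 6. Conversely L is generated over Q by √2 and ∛917, so [L:Q] ≤ 2·3 = 6. Therefore [Q(√2, ∛917) : Q] = 6.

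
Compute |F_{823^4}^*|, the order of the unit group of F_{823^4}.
|F_{823^4}^*| = 458774574240

F_{823^4} has 823^4 = 458774574241 elements; its multiplicative group consists of all nonzero elements, so |F_{823^4}^*| = 458774574241 - 1 = 458774574240. (It is cyclic since any finite subgroup of the multiplicative group of a field is cyclic.)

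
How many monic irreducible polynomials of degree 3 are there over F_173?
There are 1725848 monic irreducible polynomials of degree 3 over F_173

Each element of F_{173^3} that lies in no proper subfield is a root of exactly one monic irreducible of degree 3 over F_173, and each such polynomial has 3 distinct roots in F_{173^3}. By Möbius inversion the count is N_173(3) = (1/3) Σ_{d|3} μ(3/d) · 173^d = (1/3)(μ(3)·173^1 + μ(1)·173^3) = 5177544/3 = 1725848.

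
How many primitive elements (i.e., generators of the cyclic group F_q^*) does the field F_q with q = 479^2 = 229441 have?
There are φ(229440) = 60928 primitive elements

F_q^* is cyclic of order q - 1 = 229440. A cyclic group of order m has exactly φ(m) generators. Here m = 229440 = 2^6 · 3 · 5 · 239, so the number of primitive elements is φ(229440) = 60928.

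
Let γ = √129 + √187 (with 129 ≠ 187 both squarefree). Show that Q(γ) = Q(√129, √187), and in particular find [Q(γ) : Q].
[Q(γ) : Q] = 4 (equivalently, Q(γ) = Q(√129, √187))

Obviously Q(γ) ⊆ Q(√129, √187), and [Q(√129, √187):Q] = 4 (since 129, 187 are distinct squarefree integers > 1 with 24123 not a perfect square). To show equality we compute the minimal polynomial of γ. From γ = √129 + √187: γ^2 = 129 + 2√(24123) + 187 = 316 + 2√(24123), so γ^2 - 316 = 2√(24123); squaring, (γ^2 - 316)^2 = 4·24123, i.e. γ^4 - 632γ^2 + 99856 - 96492 = 0, i.e. γ^4 - 632γ^2 + 3364 = 0. So γ is a root of x^4 - 632x^2 + 3364. This polynomial is irreducible over Q: it has no rational root (each ±√129 ± √187 is irrational), and any factorization into two quadratics over Q would force √(24123) ∈ Q (pairing opposite roots) or √129, √187 ∈ Q (other pairings), all impossible. Hence [Q(γ):Q] = 4 = [Q(√129, √187):Q], so Q(γ) = Q(√129, √187).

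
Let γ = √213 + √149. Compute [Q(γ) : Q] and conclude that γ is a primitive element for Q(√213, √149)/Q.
[Q(γ) : Q] = 4 (equivalently, Q(γ) = Q(√213, √149))

Obviously Q(γ) ⊆ Q(√213, √149), and [Q(√213, √149):Q] = 4 (since 213, 149 are distinct squarefree integers > 1 with 31737 not a perfect square). To show equality we compute the minimal polynomial of γ. From γ = √213 + √149: γ^2 = 213 + 2√(31737) + 149 = 362 + 2√(31737), so γ^2 - 362 = 2√(31737); squaring, (γ^2 - 362)^2 = 4·31737, i.e. γ^4 - 724γ^2 + 131044 - 126948 = 0, i.e. γ^4 - 724γ^2 + 4096 = 0. So γ is a root of x^4 - 724x^2 + 4096. This polynomial is irreducible over Q: it has no rational root (each ±√213 ± √149 is irrational), and any factorization into two quadratics over Q would force √(31737) ∈ Q (pairing opposite roots) or √213, √149 ∈ Q (other pairings), all impossible. Hence [Q(γ):Q] = 4 = [Q(√213, √149):Q], so Q(γ) = Q(√213, √149).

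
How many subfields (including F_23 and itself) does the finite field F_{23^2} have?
F_{23^2} has 2 subfields

The subfields of F_{p^n} are exactly the fields F_{p^d} for d | n (each is the fixed field of the unique index-d subgroup of Gal(F_{p^n}/F_p) ≅ Z/nZ). The divisors of n = 2 are {1, 2}, giving 2 subfields: F_{23^1}, F_{23^2}.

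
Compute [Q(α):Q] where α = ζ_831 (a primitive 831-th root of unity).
[Q(α):Q] = 552

The minimal polynomial of ζ_831 over Q is the 831-th cyclotomic polynomial Φ_831(x), which is irreducible over Q and has degree φ(831) = 552. Hence [Q(α):Q] = φ(831) = 552.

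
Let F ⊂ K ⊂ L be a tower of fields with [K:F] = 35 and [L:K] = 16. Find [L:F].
[L:F] = 560

The tower law says that for any tower of field extensions F ⊂ K ⊂ L with finite degrees, [L:F] = [L:K] · [K:F]. Here this gives [L:F] = 16 · 35 = 560.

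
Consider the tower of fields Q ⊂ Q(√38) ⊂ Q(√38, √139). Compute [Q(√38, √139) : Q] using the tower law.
[Q(√38, √139) : Q] = 4

[Q(√38):Q] = 2 (min poly x^2 - 38, irreducible since 38 is squarefree > 1). For the top step, suppose √139 ∈ Q(√38), say √139 = c + d√38 with c, d ∈ Q. Squaring: 139 = c^2 + 38d^2 + 2cd√38. Since √38 ∉ Q this forces 2cd = 0. If d = 0 then √139 = c ∈ Q, contradicting 139 squarefree > 1. If c = 0 then 139 = 38d^2, so 38·139 = (38d)^2 is a perfect square in Q — but 38·139 = 5282 is not a perfect square (since 38 and 139 are distinct squarefree integers). Contradiction. Hence √139 ∉ Q(√38), so x^2 - 139 stays irreducible over Q(√38) and [Q(√38, √139) : Q(√38)] = 2. By the tower law, [Q(√38, √139) : Q] = 2 · 2 = 4.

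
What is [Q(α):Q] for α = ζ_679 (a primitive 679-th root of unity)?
[Q(α):Q] = 576

The minimal polynomial of ζ_679 over Q is the 679-th cyclotomic polynomial Φ_679(x), which is irreducible over Q and has degree φ(679) = 576. Hence [Q(α):Q] = φ(679) = 576.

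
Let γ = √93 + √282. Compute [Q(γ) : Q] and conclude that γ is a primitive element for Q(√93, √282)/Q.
[Q(γ) : Q] = 4 (equivalently, Q(γ) = Q(√93, √282))

Obviously Q(γ) ⊆ Q(√93, √282), and [Q(√93, √282):Q] = 4 (since 93, 282 are distinct squarefree integers > 1 with 26226 not a perfect square). To show equality we compute the minimal polynomial of γ. From γ = √93 + √282: γ^2 = 93 + 2√(26226) + 282 = 375 + 2√(26226), so γ^2 - 375 = 2√(26226); squaring, (γ^2 - 375)^2 = 4·26226, i.e. γ^4 - 750γ^2 + 140625 - 104904 = 0, i.e. γ^4 - 750γ^2 + 35721 = 0. So γ is a root of x^4 - 750x^2 + 35721. This polynomial is irreducible over Q: it has no rational root (each ±√93 ± √282 is irrational), and any factorization into two quadratics over Q would force √(26226) ∈ Q (pairing opposite roots) or √93, √282 ∈ Q (other pairings), all impossible. Hence [Q(γ):Q] = 4 = [Q(√93, √282):Q], so Q(γ) = Q(√93, √282).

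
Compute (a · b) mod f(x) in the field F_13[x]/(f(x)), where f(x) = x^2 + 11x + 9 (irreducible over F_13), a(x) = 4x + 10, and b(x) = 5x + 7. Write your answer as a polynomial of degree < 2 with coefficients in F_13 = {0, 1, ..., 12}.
a · b ≡ x + 7 (mod f(x))

Multiply in F_13[x]: a(x)·b(x) = (4x + 10)·(5x + 7) = 7x^2 + 5. This has degree ≥ 2, so divide by f(x) over F_13: 7x^2 + 5 = (7)·(x^2 + 11x + 9) + (x + 7). Hence a·b ≡ x + 7 (mod f). (F_13[x]/(f) is a field with 13^2 = 169 elements since f is irreducible of degree 2.)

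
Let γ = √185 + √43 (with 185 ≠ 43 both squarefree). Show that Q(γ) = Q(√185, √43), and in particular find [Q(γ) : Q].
[Q(γ) : Q] = 4 (equivalently, Q(γ) = Q(√185, √43))

Obviously Q(γ) ⊆ Q(√185, √43), and [Q(√185, √43):Q] = 4 (since 185, 43 are distinct squarefree integers > 1 with 7955 not a perfect square). To show equality we compute the minimal polynomial of γ. From γ = √185 + √43: γ^2 = 185 + 2√(7955) + 43 = 228 + 2√(7955), so γ^2 - 228 = 2√(7955); squaring, (γ^2 - 228)^2 = 4·7955, i.e. γ^4 - 456γ^2 + 51984 - 31820 = 0, i.e. γ^4 - 456γ^2 + 20164 = 0. So γ is a root of x^4 - 456x^2 + 20164. This polynomial is irreducible over Q: it has no rational root (each ±√185 ± √43 is irrational), and any factorization into two quadratics over Q would force √(7955) ∈ Q (pairing opposite roots) or √185, √43 ∈ Q (other pairings), all impossible. Hence [Q(γ):Q] = 4 = [Q(√185, √43):Q], so Q(γ) = Q(√185, √43).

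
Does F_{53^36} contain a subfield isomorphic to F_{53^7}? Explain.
No: F_{53^7} is not a subfield of F_{53^36}

F_{p^m} embeds in F_{p^n} iff m | n. Here 7 ∤ 36 (since 36 = 5·7 + 1 with remainder 1 ≠ 0), so F_{53^7} is not a subfield of F_{53^36}. Equivalently: if it were, the tower law would give 7 = [F_{53^7}:F_53] dividing [F_{53^36}:F_53] = 36, contradiction.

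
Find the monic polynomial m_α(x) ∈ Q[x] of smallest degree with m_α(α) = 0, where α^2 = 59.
m_α(x) = x^2 - 59

α satisfies α^2 - 59 = 0, so x^2 - 59 annihilates α. Since d = 59 is squarefree and ≠ 1, it is not a perfect square in Q, so x^2 - 59 has no rational root and is therefore irreducible over Q (a degree-2 polynomial over a field is irreducible iff it has no root). Hence m_α(x) = x^2 - 59.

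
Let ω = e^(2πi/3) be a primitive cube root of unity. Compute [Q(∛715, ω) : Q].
[Q(∛715, ω) : Q] = 6

[Q(∛715):Q] = 3 (min poly x^3 - 715, irreducible since 715 is not a perfect cube). [Q(ω):Q] = 2 (min poly x^2 + x + 1). Since Q(∛715) ⊂ R and ω ∉ R, we have ω ∉ Q(∛715), so x^2 + x + 1 remains irreducible over Q(∛715) and [Q(∛715, ω) : Q(∛715)] = 2. By the tower law, [Q(∛715, ω) : Q] = 3 · 2 = 6. (In fact Q(∛715, ω) is the splitting field of x^3 - 715 over Q.)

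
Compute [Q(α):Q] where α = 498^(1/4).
[Q(α):Q] = 4

α is a root of x^4 - 498. By Eisenstein's criterion at the prime p = 2 (which divides the constant term 498 but p^2 = 4 does not, since 498 is squarefree), x^4 - 498 is irreducible over Q. Hence [Q(α):Q] = 4.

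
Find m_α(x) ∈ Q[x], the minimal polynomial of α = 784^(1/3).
m_α(x) = x^3 - 784

α satisfies α^3 = 784, so x^3 - 784 annihilates α. By the rational root test, a rational root p/q (in lowest terms) of x^3 - 784 would satisfy p^3 = 784 q^3, forcing q = 1 and p^3 = 784; but 784 is not a perfect cube, contradiction. A monic cubic over Q with no rational root is irreducible (any nontrivial factorization would include a linear factor). Hence x^3 - 784 is the minimal polynomial of α, and in particular [Q(α):Q] = 3.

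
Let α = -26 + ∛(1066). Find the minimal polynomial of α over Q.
m_α(x) = x^3 + 78x^2 + 2028x + 16510

Set β = α + 26 = ∛(1066), so β^3 = 1066. Then (α + 26)^3 - 1066 = 0, i.e. α is a root of g(x) = (x + 26)^3 - 1066 = x^3 + 78x^2 + 2028x + 16510. Since g(x) = h(x + 26) where h(x) = x^3 - 1066, and h is irreducible over Q (because 1066 is not a perfect cube, so h has no rational root, and a monic cubic with no rational root is irreducible), g is also irreducible (irreducibility is preserved under the substitution x → x + 26). Hence m_α(x) = x^3 + 78x^2 + 2028x + 16510.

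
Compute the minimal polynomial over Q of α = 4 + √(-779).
m_α(x) = x^2 - 8x + 795

From α - 4 = √(-779), squaring gives (α - 4)^2 = -779, i.e. α^2 - 8α + 16 = -779, so α^2 - 8α + 795 = 0. The discriminant of x^2 - 8x + 795 is (-8)^2 - 4·(795) = 64 - 3180 = -3116, and 4·(-779) is not a perfect square in Q since -779 is squarefree and ≠ 1. Hence x^2 - 8x + 795 is irreducible over Q and is the minimal polynomial of α.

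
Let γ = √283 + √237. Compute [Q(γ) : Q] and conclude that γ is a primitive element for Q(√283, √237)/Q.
[Q(γ) : Q] = 4 (equivalently, Q(γ) = Q(√283, √237))

Obviously Q(γ) ⊆ Q(√283, √237), and [Q(√283, √237):Q] = 4 (since 283, 237 are distinct squarefree integers > 1 with 67071 not a perfect square). To show equality we compute the minimal polynomial of γ. From γ = √283 + √237: γ^2 = 283 + 2√(67071) + 237 = 520 + 2√(67071), so γ^2 - 520 = 2√(67071); squaring, (γ^2 - 520)^2 = 4·67071, i.e. γ^4 - 1040γ^2 + 270400 - 268284 = 0, i.e. γ^4 - 1040γ^2 + 2116 = 0. So γ is a root of x^4 - 1040x^2 + 2116. This polynomial is irreducible over Q: it has no rational root (each ±√283 ± √237 is irrational), and any factorization into two quadratics over Q would force √(67071) ∈ Q (pairing opposite roots) or √283, √237 ∈ Q (other pairings), all impossible. Hence [Q(γ):Q] = 4 = [Q(√283, √237):Q], so Q(γ) = Q(√283, √237).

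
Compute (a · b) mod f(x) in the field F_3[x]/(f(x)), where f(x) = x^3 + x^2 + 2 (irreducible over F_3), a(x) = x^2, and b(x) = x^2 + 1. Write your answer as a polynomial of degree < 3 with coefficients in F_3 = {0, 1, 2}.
a · b ≡ 2x^2 + x + 2 (mod f(x))

Multiply in F_3[x]: a(x)·b(x) = (x^2)·(x^2 + 1) = x^4 + x^2. This has degree ≥ 3, so divide by f(x) over F_3: x^4 + x^2 = (x + 2)·(x^3 + x^2 + 2) + (2x^2 + x + 2). Hence a·b ≡ 2x^2 + x + 2 (mod f). (F_3[x]/(f) is a field with 3^3 = 27 elements since f is irreducible of degree 3.)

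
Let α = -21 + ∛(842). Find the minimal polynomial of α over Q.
m_α(x) = x^3 + 63x^2 + 1323x + 8419

Set β = α + 21 = ∛(842), so β^3 = 842. Then (α + 21)^3 - 842 = 0, i.e. α is a root of g(x) = (x + 21)^3 - 842 = x^3 + 63x^2 + 1323x + 8419. Since g(x) = h(x + 21) where h(x) = x^3 - 842, and h is irreducible over Q (because 842 is not a perfect cube, so h has no rational root, and a monic cubic with no rational root is irreducible), g is also irreducible (irreducibility is preserved under the substitution x → x + 21). Hence m_α(x) = x^3 + 63x^2 + 1323x + 8419.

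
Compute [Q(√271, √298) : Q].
[Q(√271, √298) : Q] = 4

[Q(√271):Q] = 2 (min poly x^2 - 271, irreducible since 271 is squarefree > 1). For the top step, suppose √298 ∈ Q(√271), say √298 = c + d√271 with c, d ∈ Q. Squaring: 298 = c^2 + 271d^2 + 2cd√271. Since √271 ∉ Q this forces 2cd = 0. If d = 0 then √298 = c ∈ Q, contradicting 298 squarefree > 1. If c = 0 then 298 = 271d^2, so 271·298 = (271d)^2 is a perfect square in Q — but 271·298 = 80758 is not a perfect square (since 271 and 298 are distinct squarefree integers). Contradiction. Hence √298 ∉ Q(√271), so x^2 - 298 stays irreducible over Q(√271) and [Q(√271, √298) : Q(√271)] = 2. By the tower law, [Q(√271, √298) : Q] = 2 · 2 = 4.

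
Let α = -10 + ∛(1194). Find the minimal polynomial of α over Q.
m_α(x) = x^3 + 30x^2 + 300x - 194

Set β = α + 10 = ∛(1194), so β^3 = 1194. Then (α + 10)^3 - 1194 = 0, i.e. α is a root of g(x) = (x + 10)^3 - 1194 = x^3 + 30x^2 + 300x - 194. Since g(x) = h(x + 10) where h(x) = x^3 - 1194, and h is irreducible over Q (because 1194 is not a perfect cube, so h has no rational root, and a monic cubic with no rational root is irreducible), g is also irreducible (irreducibility is preserved under the substitution x → x + 10). Hence m_α(x) = x^3 + 30x^2 + 300x - 194.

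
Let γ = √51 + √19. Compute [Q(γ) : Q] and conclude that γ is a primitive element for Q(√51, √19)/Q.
[Q(γ) : Q] = 4 (equivalently, Q(γ) = Q(√51, √19))

Obviously Q(γ) ⊆ Q(√51, √19), and [Q(√51, √19):Q] = 4 (since 51, 19 are distinct squarefree integers > 1 with 969 not a perfect square). To show equality we compute the minimal polynomial of γ. From γ = √51 + √19: γ^2 = 51 + 2√(969) + 19 = 70 + 2√(969), so γ^2 - 70 = 2√(969); squaring, (γ^2 - 70)^2 = 4·969, i.e. γ^4 - 140γ^2 + 4900 - 3876 = 0, i.e. γ^4 - 140γ^2 + 1024 = 0. So γ is a root of x^4 - 140x^2 + 1024. This polynomial is irreducible over Q: it has no rational root (each ±√51 ± √19 is irrational), and any factorization into two quadratics over Q would force √(969) ∈ Q (pairing opposite roots) or √51, √19 ∈ Q (other pairings), all impossible. Hence [Q(γ):Q] = 4 = [Q(√51, √19):Q], so Q(γ) = Q(√51, √19).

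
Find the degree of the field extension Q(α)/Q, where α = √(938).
[Q(α):Q] = 2

[Q(α):Q] equals the degree of the minimal polynomial of α. Here α^2 = 938 and x^2 - 938 is irreducible (d = 938 is squarefree, ≠ 1, hence not a square), so deg(m_α) = 2. Thus [Q(α):Q] = 2.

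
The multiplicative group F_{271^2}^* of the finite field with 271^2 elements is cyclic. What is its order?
|F_{271^2}^*| = 73440

F_{271^2} has 271^2 = 73441 elements; its multiplicative group consists of all nonzero elements, so |F_{271^2}^*| = 73441 - 1 = 73440. (It is cyclic since any finite subgroup of the multiplicative group of a field is cyclic.)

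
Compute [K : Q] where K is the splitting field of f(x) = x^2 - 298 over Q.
[K : Q] = 2

f(x) = x^2 - 298 factors as (x - √298)(x + √298). The splitting field is K = Q(√298). Since 298 is squarefree and > 1, it is not a perfect square, so x^2 - 298 is irreducible over Q and [Q(√298) : Q] = 2. Hence [K : Q] = 2.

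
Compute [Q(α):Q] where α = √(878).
[Q(α):Q] = 2

[Q(α):Q] equals the degree of the minimal polynomial of α. Here α^2 = 878 and x^2 - 878 is irreducible (d = 878 is squarefree, ≠ 1, hence not a square), so deg(m_α) = 2. Thus [Q(α):Q] = 2.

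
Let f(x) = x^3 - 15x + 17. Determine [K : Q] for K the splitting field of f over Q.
[K : Q] = 6

By the rational root test, any rational root of the monic integer polynomial f(x) = x^3 - 15x + 17 must be an integer dividing the constant term 17, i.e. one of ±{1, 17}. Evaluating: f(1) = 3, f(-1) = 31, f(17) = 4675, f(-17) = -4641; none is 0, so f has no rational root and is therefore irreducible over Q (a cubic with no linear factor over a field is irreducible). For an irreducible cubic, the Galois group is A_3 or S_3 according as the discriminant disc(f) = -4a^3 - 27b^2 = -4·(-15)^3 - 27·(17)^2 = 5697 is or is not a square in Q. Here disc(f) = 5697 is not a perfect square in Q, so the Galois group of f over Q is not contained in A_3 and must be all of S_3. The splitting field has degree |S_3| = 6 over Q, so [K : Q] = 6.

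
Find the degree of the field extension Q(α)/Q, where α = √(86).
[Q(α):Q] = 2

[Q(α):Q] equals the degree of the minimal polynomial of α. Here α^2 = 86 and x^2 - 86 is irreducible (d = 86 is squarefree, ≠ 1, hence not a square), so deg(m_α) = 2. Thus [Q(α):Q] = 2.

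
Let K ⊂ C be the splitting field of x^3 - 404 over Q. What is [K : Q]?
[K : Q] = 6

The roots of x^3 - 404 are ∛404, ω∛404, ω^2∛404 where ω = e^(2πi/3) is a primitive cube root of unity, so K = Q(∛404, ω). Now [Q(∛404):Q] = 3 (since 404 is not a perfect cube, x^3 - 404 is irreducible) and [Q(ω):Q] = 2. Both 2 and 3 divide [K:Q], and [K:Q] ≤ 3·2 = 6, so [K:Q] = 6. (Equivalently: Q(∛404) ⊂ R but ω ∉ R, so [K : Q(∛404)] = 2.)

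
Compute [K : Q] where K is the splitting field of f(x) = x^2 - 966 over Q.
[K : Q] = 2

f(x) = x^2 - 966 factors as (x - √966)(x + √966). The splitting field is K = Q(√966). Since 966 is squarefree and > 1, it is not a perfect square, so x^2 - 966 is irreducible over Q and [Q(√966) : Q] = 2. Hence [K : Q] = 2.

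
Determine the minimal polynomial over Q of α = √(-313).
m_α(x) = x^2 + 313

α satisfies α^2 + 313 = 0, so x^2 + 313 annihilates α. Since d = -313 is squarefree and ≠ 1, it is not a perfect square in Q, so x^2 + 313 has no rational root and is therefore irreducible over Q (a degree-2 polynomial over a field is irreducible iff it has no root). Hence m_α(x) = x^2 + 313.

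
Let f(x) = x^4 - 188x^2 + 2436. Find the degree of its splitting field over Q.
[K : Q] = 4

Solving the quadratic in x^2: x^2 = (188 ± √(188^2 - 4·2436))/2 = (188 ± √25600)/2 = (188 ± 160)/2, giving x^2 = 174 or x^2 = 14. So f(x) = (x^2 - 174)(x^2 - 14) and the roots of f are ±√174, ±√14. Hence the splitting field is K = Q(√174, √14). Since 174 and 14 are distinct squarefree integers > 1, their product 2436 is not a perfect square, so √14 ∉ Q(√174). By the tower law [K:Q] = [Q(√174,√14):Q(√174)] · [Q(√174):Q] = 2 · 2 = 4.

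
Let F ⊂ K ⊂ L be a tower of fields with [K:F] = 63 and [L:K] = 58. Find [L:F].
[L:F] = 3654

The tower law says that for any tower of field extensions F ⊂ K ⊂ L with finite degrees, [L:F] = [L:K] · [K:F]. Here this gives [L:F] = 58 · 63 = 3654.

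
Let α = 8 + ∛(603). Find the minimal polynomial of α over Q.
m_α(x) = x^3 - 24x^2 + 192x - 1115

Set β = α - 8 = ∛(603), so β^3 = 603. Then (α - 8)^3 - 603 = 0, i.e. α is a root of g(x) = (x - 8)^3 - 603 = x^3 - 24x^2 + 192x - 1115. Since g(x) = h(x - 8) where h(x) = x^3 - 603, and h is irreducible over Q (because 603 is not a perfect cube, so h has no rational root, and a monic cubic with no rational root is irreducible), g is also irreducible (irreducibility is preserved under the substitution x → x - 8). Hence m_α(x) = x^3 - 24x^2 + 192x - 1115.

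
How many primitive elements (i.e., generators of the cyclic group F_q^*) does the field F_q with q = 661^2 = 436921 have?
There are φ(436920) = 105600 primitive elements

F_q^* is cyclic of order q - 1 = 436920. A cyclic group of order m has exactly φ(m) generators. Here m = 436920 = 2^3 · 3 · 5 · 11 · 331, so the number of primitive elements is φ(436920) = 105600.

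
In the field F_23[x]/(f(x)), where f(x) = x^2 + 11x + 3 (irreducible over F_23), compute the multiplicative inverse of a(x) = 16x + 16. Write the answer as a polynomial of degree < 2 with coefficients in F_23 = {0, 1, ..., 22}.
a(x)^(-1) ≡ 15x + 12 (mod f(x))

Since f is irreducible over F_23, F_23[x]/(f) is a field and a(x) ≠ 0 has an inverse. Apply the extended Euclidean algorithm to f(x) and a(x) in F_23[x]: f(x) = (13x + 15)·a(x) + (16). The last nonzero remainder is the constant 16 = gcd(f, a) in F_23. Back-substituting through the division chain expresses 16 = s(x)·a(x) + t(x)·f(x) with s(x) ≡ 10x + 8 (mod f), so (10x + 8)·a(x) ≡ 16 (mod f). Multiplying by 16^(-1) ≡ 13 in F_23 gives a(x)^(-1) ≡ 13·(10x + 8) ≡ 15x + 12 (mod f). Check: (16x + 16)·(15x + 12) = 10x^2 + 18x + 8 ≡ 1 (mod x^2 + 11x + 3).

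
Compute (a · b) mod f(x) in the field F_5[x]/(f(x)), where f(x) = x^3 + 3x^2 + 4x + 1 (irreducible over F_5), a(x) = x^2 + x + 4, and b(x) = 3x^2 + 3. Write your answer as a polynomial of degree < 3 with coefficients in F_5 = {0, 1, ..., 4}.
a · b ≡ x^2 + 4x + 3 (mod f(x))

Multiply in F_5[x]: a(x)·b(x) = (x^2 + x + 4)·(3x^2 + 3) = 3x^4 + 3x^3 + 3x + 2. This has degree ≥ 3, so divide by f(x) over F_5: 3x^4 + 3x^3 + 3x + 2 = (3x + 4)·(x^3 + 3x^2 + 4x + 1) + (x^2 + 4x + 3). Hence a·b ≡ x^2 + 4x + 3 (mod f). (F_5[x]/(f) is a field with 5^3 = 125 elements since f is irreducible of degree 3.)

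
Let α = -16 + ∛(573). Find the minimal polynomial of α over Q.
m_α(x) = x^3 + 48x^2 + 768x + 3523

Set β = α + 16 = ∛(573), so β^3 = 573. Then (α + 16)^3 - 573 = 0, i.e. α is a root of g(x) = (x + 16)^3 - 573 = x^3 + 48x^2 + 768x + 3523. Since g(x) = h(x + 16) where h(x) = x^3 - 573, and h is irreducible over Q (because 573 is not a perfect cube, so h has no rational root, and a monic cubic with no rational root is irreducible), g is also irreducible (irreducibility is preserved under the substitution x → x + 16). Hence m_α(x) = x^3 + 48x^2 + 768x + 3523.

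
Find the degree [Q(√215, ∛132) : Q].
[Q(√215, ∛132) : Q] = 6

Let L = Q(√215, ∛132). Since Q(√215) ⊂ L and [Q(√215):Q] = 2, the tower law gives 2 | [L:Q]. Likewise Q(∛132) ⊂ L with [Q(∛132):Q] = 3 (because 132 is not a perfect cube), so 3 | [L:Q]. As gcd(2,3) = 1, [L:Q] is divisible by 6. Conversely L is generated over Q by √215 and ∛132, so [L:Q] ≤ 2·3 = 6. Therefore [Q(√215, ∛132) : Q] = 6.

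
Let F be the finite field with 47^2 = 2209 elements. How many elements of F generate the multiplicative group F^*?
There are φ(2208) = 704 primitive elements

F_q^* is cyclic of order q - 1 = 2208. A cyclic group of order m has exactly φ(m) generators. Here m = 2208 = 2^5 · 3 · 23, so the number of primitive elements is φ(2208) = 704.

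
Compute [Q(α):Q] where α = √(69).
[Q(α):Q] = 2

[Q(α):Q] equals the degree of the minimal polynomial of α. Here α^2 = 69 and x^2 - 69 is irreducible (d = 69 is squarefree, ≠ 1, hence not a square), so deg(m_α) = 2. Thus [Q(α):Q] = 2.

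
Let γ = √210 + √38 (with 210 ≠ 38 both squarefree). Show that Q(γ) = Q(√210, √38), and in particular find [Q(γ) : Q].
[Q(γ) : Q] = 4 (equivalently, Q(γ) = Q(√210, √38))

Obviously Q(γ) ⊆ Q(√210, √38), and [Q(√210, √38):Q] = 4 (since 210, 38 are distinct squarefree integers > 1 with 7980 not a perfect square). To show equality we compute the minimal polynomial of γ. From γ = √210 + √38: γ^2 = 210 + 2√(7980) + 38 = 248 + 2√(7980), so γ^2 - 248 = 2√(7980); squaring, (γ^2 - 248)^2 = 4·7980, i.e. γ^4 - 496γ^2 + 61504 - 31920 = 0, i.e. γ^4 - 496γ^2 + 29584 = 0. So γ is a root of x^4 - 496x^2 + 29584. This polynomial is irreducible over Q: it has no rational root (each ±√210 ± √38 is irrational), and any factorization into two quadratics over Q would force √(7980) ∈ Q (pairing opposite roots) or √210, √38 ∈ Q (other pairings), all impossible. Hence [Q(γ):Q] = 4 = [Q(√210, √38):Q], so Q(γ) = Q(√210, √38).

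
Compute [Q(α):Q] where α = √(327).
[Q(α):Q] = 2

[Q(α):Q] equals the degree of the minimal polynomial of α. Here α^2 = 327 and x^2 - 327 is irreducible (d = 327 is squarefree, ≠ 1, hence not a square), so deg(m_α) = 2. Thus [Q(α):Q] = 2.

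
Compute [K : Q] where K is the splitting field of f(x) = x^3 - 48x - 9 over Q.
[K : Q] = 6

By the rational root test, any rational root of the monic integer polynomial f(x) = x^3 - 48x - 9 must be an integer dividing the constant term -9, i.e. one of ±{1, 3, 9}. Evaluating: f(1) = -56, f(-1) = 38, f(3) = -126, f(-3) = 108, f(9) = 288, f(-9) = -306; none is 0, so f has no rational root and is therefore irreducible over Q (a cubic with no linear factor over a field is irreducible). For an irreducible cubic, the Galois group is A_3 or S_3 according as the discriminant disc(f) = -4a^3 - 27b^2 = -4·(-48)^3 - 27·(-9)^2 = 440181 is or is not a square in Q. Here disc(f) = 440181 is not a perfect square in Q, so the Galois group of f over Q is not contained in A_3 and must be all of S_3. The splitting field has degree |S_3| = 6 over Q, so [K : Q] = 6.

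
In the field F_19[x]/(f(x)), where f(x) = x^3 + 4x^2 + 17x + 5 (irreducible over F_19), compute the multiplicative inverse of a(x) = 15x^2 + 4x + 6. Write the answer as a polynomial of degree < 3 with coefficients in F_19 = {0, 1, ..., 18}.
a(x)^(-1) ≡ 11x^2 + 5x + 18 (mod f(x))

Since f is irreducible over F_19, F_19[x]/(f) is a field and a(x) ≠ 0 has an inverse. Apply the extended Euclidean algorithm to f(x) and a(x) in F_19[x]: f(x) = (14x + 13)·a(x) + (14x + 3);  a(x) = (16x + 5)·(14x + 3) + (10). The last nonzero remainder is the constant 10 = gcd(f, a) in F_19. Back-substituting through the division chain expresses 10 = s(x)·a(x) + t(x)·f(x) with s(x) ≡ 15x^2 + 12x + 9 (mod f), so (15x^2 + 12x + 9)·a(x) ≡ 10 (mod f). Multiplying by 10^(-1) ≡ 2 in F_19 gives a(x)^(-1) ≡ 2·(15x^2 + 12x + 9) ≡ 11x^2 + 5x + 18 (mod f). Check: (15x^2 + 4x + 6)·(11x^2 + 5x + 18) = 13x^4 + 5x^3 + 14x^2 + 7x + 13 ≡ 1 (mod x^3 + 4x^2 + 17x + 5).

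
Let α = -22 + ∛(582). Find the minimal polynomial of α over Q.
m_α(x) = x^3 + 66x^2 + 1452x + 10066

Set β = α + 22 = ∛(582), so β^3 = 582. Then (α + 22)^3 - 582 = 0, i.e. α is a root of g(x) = (x + 22)^3 - 582 = x^3 + 66x^2 + 1452x + 10066. Since g(x) = h(x + 22) where h(x) = x^3 - 582, and h is irreducible over Q (because 582 is not a perfect cube, so h has no rational root, and a monic cubic with no rational root is irreducible), g is also irreducible (irreducibility is preserved under the substitution x → x + 22). Hence m_α(x) = x^3 + 66x^2 + 1452x + 10066.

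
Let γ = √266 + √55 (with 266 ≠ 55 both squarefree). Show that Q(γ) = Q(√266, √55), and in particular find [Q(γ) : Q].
[Q(γ) : Q] = 4 (equivalently, Q(γ) = Q(√266, √55))

Obviously Q(γ) ⊆ Q(√266, √55), and [Q(√266, √55):Q] = 4 (since 266, 55 are distinct squarefree integers > 1 with 14630 not a perfect square). To show equality we compute the minimal polynomial of γ. From γ = √266 + √55: γ^2 = 266 + 2√(14630) + 55 = 321 + 2√(14630), so γ^2 - 321 = 2√(14630); squaring, (γ^2 - 321)^2 = 4·14630, i.e. γ^4 - 642γ^2 + 103041 - 58520 = 0, i.e. γ^4 - 642γ^2 + 44521 = 0. So γ is a root of x^4 - 642x^2 + 44521. This polynomial is irreducible over Q: it has no rational root (each ±√266 ± √55 is irrational), and any factorization into two quadratics over Q would force √(14630) ∈ Q (pairing opposite roots) or √266, √55 ∈ Q (other pairings), all impossible. Hence [Q(γ):Q] = 4 = [Q(√266, √55):Q], so Q(γ) = Q(√266, √55).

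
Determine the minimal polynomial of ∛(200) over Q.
m_α(x) = x^3 - 200

α satisfies α^3 = 200, so x^3 - 200 annihilates α. By the rational root test, a rational root p/q (in lowest terms) of x^3 - 200 would satisfy p^3 = 200 q^3, forcing q = 1 and p^3 = 200; but 200 is not a perfect cube, contradiction. A monic cubic over Q with no rational root is irreducible (any nontrivial factorization would include a linear factor). Hence x^3 - 200 is the minimal polynomial of α, and in particular [Q(α):Q] = 3.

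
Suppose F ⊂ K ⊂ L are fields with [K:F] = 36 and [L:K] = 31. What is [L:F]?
[L:F] = 1116

The tower law says that for any tower of field extensions F ⊂ K ⊂ L with finite degrees, [L:F] = [L:K] · [K:F]. Here this gives [L:F] = 31 · 36 = 1116.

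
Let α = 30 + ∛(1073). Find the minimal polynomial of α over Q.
m_α(x) = x^3 - 90x^2 + 2700x - 28073

Set β = α - 30 = ∛(1073), so β^3 = 1073. Then (α - 30)^3 - 1073 = 0, i.e. α is a root of g(x) = (x - 30)^3 - 1073 = x^3 - 90x^2 + 2700x - 28073. Since g(x) = h(x - 30) where h(x) = x^3 - 1073, and h is irreducible over Q (because 1073 is not a perfect cube, so h has no rational root, and a monic cubic with no rational root is irreducible), g is also irreducible (irreducibility is preserved under the substitution x → x - 30). Hence m_α(x) = x^3 - 90x^2 + 2700x - 28073.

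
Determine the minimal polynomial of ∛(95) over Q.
m_α(x) = x^3 - 95

α satisfies α^3 = 95, so x^3 - 95 annihilates α. By the rational root test, a rational root p/q (in lowest terms) of x^3 - 95 would satisfy p^3 = 95 q^3, forcing q = 1 and p^3 = 95; but 95 is not a perfect cube, contradiction. A monic cubic over Q with no rational root is irreducible (any nontrivial factorization would include a linear factor). Hence x^3 - 95 is the minimal polynomial of α, and in particular [Q(α):Q] = 3.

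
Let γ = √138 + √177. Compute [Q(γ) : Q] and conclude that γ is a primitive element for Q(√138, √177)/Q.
[Q(γ) : Q] = 4 (equivalently, Q(γ) = Q(√138, √177))

Obviously Q(γ) ⊆ Q(√138, √177), and [Q(√138, √177):Q] = 4 (since 138, 177 are distinct squarefree integers > 1 with 24426 not a perfect square). To show equality we compute the minimal polynomial of γ. From γ = √138 + √177: γ^2 = 138 + 2√(24426) + 177 = 315 + 2√(24426), so γ^2 - 315 = 2√(24426); squaring, (γ^2 - 315)^2 = 4·24426, i.e. γ^4 - 630γ^2 + 99225 - 97704 = 0, i.e. γ^4 - 630γ^2 + 1521 = 0. So γ is a root of x^4 - 630x^2 + 1521. This polynomial is irreducible over Q: it has no rational root (each ±√138 ± √177 is irrational), and any factorization into two quadratics over Q would force √(24426) ∈ Q (pairing opposite roots) or √138, √177 ∈ Q (other pairings), all impossible. Hence [Q(γ):Q] = 4 = [Q(√138, √177):Q], so Q(γ) = Q(√138, √177).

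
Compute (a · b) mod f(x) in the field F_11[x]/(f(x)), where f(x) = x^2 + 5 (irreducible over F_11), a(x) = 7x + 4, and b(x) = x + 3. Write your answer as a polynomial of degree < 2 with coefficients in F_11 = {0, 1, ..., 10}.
a · b ≡ 3x + 10 (mod f(x))

Multiply in F_11[x]: a(x)·b(x) = (7x + 4)·(x + 3) = 7x^2 + 3x + 1. This has degree ≥ 2, so divide by f(x) over F_11: 7x^2 + 3x + 1 = (7)·(x^2 + 5) + (3x + 10). Hence a·b ≡ 3x + 10 (mod f). (F_11[x]/(f) is a field with 11^2 = 121 elements since f is irreducible of degree 2.)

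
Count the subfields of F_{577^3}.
F_{577^3} has 2 subfields

The subfields of F_{p^n} are exactly the fields F_{p^d} for d | n (each is the fixed field of the unique index-d subgroup of Gal(F_{p^n}/F_p) ≅ Z/nZ). The divisors of n = 3 are {1, 3}, giving 2 subfields: F_{577^1}, F_{577^3}.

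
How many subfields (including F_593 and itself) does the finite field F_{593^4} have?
F_{593^4} has 3 subfields

The subfields of F_{p^n} are exactly the fields F_{p^d} for d | n (each is the fixed field of the unique index-d subgroup of Gal(F_{p^n}/F_p) ≅ Z/nZ). The divisors of n = 4 are {1, 2, 4}, giving 3 subfields: F_{593^1}, F_{593^2}, F_{593^4}.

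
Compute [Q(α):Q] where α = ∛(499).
[Q(α):Q] = 3

The minimal polynomial of α is x^3 - 499, irreducible over Q since 499 is not a perfect cube (so x^3 - 499 has no rational root). Hence [Q(α):Q] = deg(m_α) = 3.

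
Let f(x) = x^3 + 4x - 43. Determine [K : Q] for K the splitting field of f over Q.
[K : Q] = 6

By the rational root test, any rational root of the monic integer polynomial f(x) = x^3 + 4x - 43 must be an integer dividing the constant term -43, i.e. one of ±{1, 43}. Evaluating: f(1) = -38, f(-1) = -48, f(43) = 79636, f(-43) = -79722; none is 0, so f has no rational root and is therefore irreducible over Q (a cubic with no linear factor over a field is irreducible). For an irreducible cubic, the Galois group is A_3 or S_3 according as the discriminant disc(f) = -4a^3 - 27b^2 = -4·(4)^3 - 27·(-43)^2 = -50179 is or is not a square in Q. Here disc(f) = -50179 is not a perfect square in Q, so the Galois group of f over Q is not contained in A_3 and must be all of S_3. The splitting field has degree |S_3| = 6 over Q, so [K : Q] = 6.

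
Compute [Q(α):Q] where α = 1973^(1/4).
[Q(α):Q] = 4

α is a root of x^4 - 1973. By Eisenstein's criterion at the prime p = 1973 (which divides the constant term 1973 but p^2 = 3892729 does not, since 1973 is squarefree), x^4 - 1973 is irreducible over Q. Hence [Q(α):Q] = 4.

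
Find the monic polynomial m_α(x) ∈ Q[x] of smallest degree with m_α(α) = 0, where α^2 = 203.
m_α(x) = x^2 - 203

α satisfies α^2 - 203 = 0, so x^2 - 203 annihilates α. Since d = 203 is squarefree and ≠ 1, it is not a perfect square in Q, so x^2 - 203 has no rational root and is therefore irreducible over Q (a degree-2 polynomial over a field is irreducible iff it has no root). Hence m_α(x) = x^2 - 203.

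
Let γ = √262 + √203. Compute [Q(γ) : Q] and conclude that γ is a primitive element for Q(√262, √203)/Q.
[Q(γ) : Q] = 4 (equivalently, Q(γ) = Q(√262, √203))

Obviously Q(γ) ⊆ Q(√262, √203), and [Q(√262, √203):Q] = 4 (since 262, 203 are distinct squarefree integers > 1 with 53186 not a perfect square). To show equality we compute the minimal polynomial of γ. From γ = √262 + √203: γ^2 = 262 + 2√(53186) + 203 = 465 + 2√(53186), so γ^2 - 465 = 2√(53186); squaring, (γ^2 - 465)^2 = 4·53186, i.e. γ^4 - 930γ^2 + 216225 - 212744 = 0, i.e. γ^4 - 930γ^2 + 3481 = 0. So γ is a root of x^4 - 930x^2 + 3481. This polynomial is irreducible over Q: it has no rational root (each ±√262 ± √203 is irrational), and any factorization into two quadratics over Q would force √(53186) ∈ Q (pairing opposite roots) or √262, √203 ∈ Q (other pairings), all impossible. Hence [Q(γ):Q] = 4 = [Q(√262, √203):Q], so Q(γ) = Q(√262, √203).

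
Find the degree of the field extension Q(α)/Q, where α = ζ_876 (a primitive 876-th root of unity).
[Q(α):Q] = 288

The minimal polynomial of ζ_876 over Q is the 876-th cyclotomic polynomial Φ_876(x), which is irreducible over Q and has degree φ(876) = 288. Hence [Q(α):Q] = φ(876) = 288.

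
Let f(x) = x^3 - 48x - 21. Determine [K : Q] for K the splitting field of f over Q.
[K : Q] = 6

By the rational root test, any rational root of the monic integer polynomial f(x) = x^3 - 48x - 21 must be an integer dividing the constant term -21, i.e. one of ±{1, 3, 7, 21}. Evaluating: f(1) = -68, f(-1) = 26, f(3) = -138, f(-3) = 96, f(7) = -14, f(-7) = -28, f(21) = 8232, f(-21) = -8274; none is 0, so f has no rational root and is therefore irreducible over Q (a cubic with no linear factor over a field is irreducible). For an irreducible cubic, the Galois group is A_3 or S_3 according as the discriminant disc(f) = -4a^3 - 27b^2 = -4·(-48)^3 - 27·(-21)^2 = 430461 is or is not a square in Q. Here disc(f) = 430461 is not a perfect square in Q, so the Galois group of f over Q is not contained in A_3 and must be all of S_3. The splitting field has degree |S_3| = 6 over Q, so [K : Q] = 6.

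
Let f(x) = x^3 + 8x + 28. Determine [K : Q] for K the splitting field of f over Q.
[K : Q] = 6

By the rational root test, any rational root of the monic integer polynomial f(x) = x^3 + 8x + 28 must be an integer dividing the constant term 28, i.e. one of ±{1, 2, 4, 7, 14, 28}. Evaluating: f(1) = 37, f(-1) = 19, f(2) = 52, f(-2) = 4, f(4) = 124, f(-4) = -68, f(7) = 427, f(-7) = -371, f(14) = 2884, f(-14) = -2828, f(28) = 22204, f(-28) = -22148; none is 0, so f has no rational root and is therefore irreducible over Q (a cubic with no linear factor over a field is irreducible). For an irreducible cubic, the Galois group is A_3 or S_3 according as the discriminant disc(f) = -4a^3 - 27b^2 = -4·(8)^3 - 27·(28)^2 = -23216 is or is not a square in Q. Here disc(f) = -23216 is not a perfect square in Q, so the Galois group of f over Q is not contained in A_3 and must be all of S_3. The splitting field has degree |S_3| = 6 over Q, so [K : Q] = 6.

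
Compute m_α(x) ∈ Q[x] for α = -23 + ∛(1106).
m_α(x) = x^3 + 69x^2 + 1587x + 11061

Set β = α + 23 = ∛(1106), so β^3 = 1106. Then (α + 23)^3 - 1106 = 0, i.e. α is a root of g(x) = (x + 23)^3 - 1106 = x^3 + 69x^2 + 1587x + 11061. Since g(x) = h(x + 23) where h(x) = x^3 - 1106, and h is irreducible over Q (because 1106 is not a perfect cube, so h has no rational root, and a monic cubic with no rational root is irreducible), g is also irreducible (irreducibility is preserved under the substitution x → x + 23). Hence m_α(x) = x^3 + 69x^2 + 1587x + 11061.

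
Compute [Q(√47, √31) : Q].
[Q(√47, √31) : Q] = 4

[Q(√47):Q] = 2 (min poly x^2 - 47, irreducible since 47 is squarefree > 1). For the top step, suppose √31 ∈ Q(√47), say √31 = c + d√47 with c, d ∈ Q. Squaring: 31 = c^2 + 47d^2 + 2cd√47. Since √47 ∉ Q this forces 2cd = 0. If d = 0 then √31 = c ∈ Q, contradicting 31 squarefree > 1. If c = 0 then 31 = 47d^2, so 47·31 = (47d)^2 is a perfect square in Q — but 47·31 = 1457 is not a perfect square (since 47 and 31 are distinct squarefree integers). Contradiction. Hence √31 ∉ Q(√47), so x^2 - 31 stays irreducible over Q(√47) and [Q(√47, √31) : Q(√47)] = 2. By the tower law, [Q(√47, √31) : Q] = 2 · 2 = 4.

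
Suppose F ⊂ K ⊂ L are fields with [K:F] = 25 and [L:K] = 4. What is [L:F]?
[L:F] = 100

The tower law says that for any tower of field extensions F ⊂ K ⊂ L with finite degrees, [L:F] = [L:K] · [K:F]. Here this gives [L:F] = 4 · 25 = 100.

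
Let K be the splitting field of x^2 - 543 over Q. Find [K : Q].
[K : Q] = 2

f(x) = x^2 - 543 factors as (x - √543)(x + √543). The splitting field is K = Q(√543). Since 543 is squarefree and > 1, it is not a perfect square, so x^2 - 543 is irreducible over Q and [Q(√543) : Q] = 2. Hence [K : Q] = 2.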